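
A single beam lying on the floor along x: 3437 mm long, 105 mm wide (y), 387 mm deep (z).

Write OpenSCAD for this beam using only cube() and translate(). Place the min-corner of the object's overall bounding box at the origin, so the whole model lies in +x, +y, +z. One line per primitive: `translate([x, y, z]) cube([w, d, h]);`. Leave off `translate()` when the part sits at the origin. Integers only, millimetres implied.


cube([3437, 105, 387]);


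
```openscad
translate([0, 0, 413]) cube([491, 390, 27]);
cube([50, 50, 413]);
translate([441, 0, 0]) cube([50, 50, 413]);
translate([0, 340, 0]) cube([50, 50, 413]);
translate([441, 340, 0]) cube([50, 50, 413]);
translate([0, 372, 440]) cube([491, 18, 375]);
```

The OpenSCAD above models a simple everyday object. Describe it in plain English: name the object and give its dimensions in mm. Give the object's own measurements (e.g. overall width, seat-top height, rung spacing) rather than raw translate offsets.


A chair. The seat is a 491×390×27 mm slab with its top at z = 440 mm, on four 50×50 mm corner legs (flush with the seat edges, standing on z = 0). A flat backrest 18 mm thick, 375 mm tall, spans the full seat width and rises from the seat top along its +y edge, rear face flush with the rear of the seat.


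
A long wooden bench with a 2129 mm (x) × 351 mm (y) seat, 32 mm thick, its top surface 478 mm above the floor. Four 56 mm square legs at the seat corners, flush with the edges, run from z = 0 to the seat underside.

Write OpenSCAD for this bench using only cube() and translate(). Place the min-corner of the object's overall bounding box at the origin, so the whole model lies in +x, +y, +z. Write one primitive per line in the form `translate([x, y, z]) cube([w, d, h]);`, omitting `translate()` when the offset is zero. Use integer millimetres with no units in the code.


// leg_h = 478 − 32 = 446
translate([0, 0, 446]) cube([2129, 351, 32]);
cube([56, 56, 446]);
translate([0, 295, 0]) cube([56, 56, 446]);
translate([2073, 0, 0]) cube([56, 56, 446]);
translate([2073, 295, 0]) cube([56, 56, 446]);


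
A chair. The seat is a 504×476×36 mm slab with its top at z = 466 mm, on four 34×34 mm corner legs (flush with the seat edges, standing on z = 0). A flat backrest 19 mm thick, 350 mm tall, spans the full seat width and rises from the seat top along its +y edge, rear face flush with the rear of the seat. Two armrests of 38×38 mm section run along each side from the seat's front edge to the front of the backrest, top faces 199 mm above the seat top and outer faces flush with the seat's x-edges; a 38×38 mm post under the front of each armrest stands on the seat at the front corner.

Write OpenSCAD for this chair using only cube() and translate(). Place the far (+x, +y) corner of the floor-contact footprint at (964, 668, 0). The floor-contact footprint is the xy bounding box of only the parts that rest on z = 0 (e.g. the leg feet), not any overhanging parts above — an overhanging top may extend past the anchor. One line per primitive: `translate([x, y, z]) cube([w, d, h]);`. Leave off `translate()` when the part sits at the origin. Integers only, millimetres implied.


translate([460, 192, 430]) cube([504, 476, 36]);
translate([460, 192, 0]) cube([34, 34, 430]);
translate([930, 192, 0]) cube([34, 34, 430]);
translate([460, 634, 0]) cube([34, 34, 430]);
translate([930, 634, 0]) cube([34, 34, 430]);
translate([460, 649, 466]) cube([504, 19, 350]);
translate([460, 192, 627]) cube([38, 457, 38]);
translate([926, 192, 627]) cube([38, 457, 38]);
translate([460, 192, 466]) cube([38, 38, 161]);
translate([926, 192, 466]) cube([38, 38, 161]);


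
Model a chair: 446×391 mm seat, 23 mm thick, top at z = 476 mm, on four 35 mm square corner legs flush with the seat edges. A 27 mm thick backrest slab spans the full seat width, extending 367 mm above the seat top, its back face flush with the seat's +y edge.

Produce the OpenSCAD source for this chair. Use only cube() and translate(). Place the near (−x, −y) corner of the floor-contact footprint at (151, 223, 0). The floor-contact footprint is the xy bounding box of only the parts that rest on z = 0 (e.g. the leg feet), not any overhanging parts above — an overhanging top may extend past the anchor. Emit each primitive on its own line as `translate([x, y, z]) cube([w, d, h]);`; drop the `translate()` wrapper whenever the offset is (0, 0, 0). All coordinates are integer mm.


translate([151, 223, 453]) cube([446, 391, 23]);
translate([151, 223, 0]) cube([35, 35, 453]);
translate([562, 223, 0]) cube([35, 35, 453]);
translate([151, 579, 0]) cube([35, 35, 453]);
translate([562, 579, 0]) cube([35, 35, 453]);
translate([151, 587, 476]) cube([446, 27, 367]);


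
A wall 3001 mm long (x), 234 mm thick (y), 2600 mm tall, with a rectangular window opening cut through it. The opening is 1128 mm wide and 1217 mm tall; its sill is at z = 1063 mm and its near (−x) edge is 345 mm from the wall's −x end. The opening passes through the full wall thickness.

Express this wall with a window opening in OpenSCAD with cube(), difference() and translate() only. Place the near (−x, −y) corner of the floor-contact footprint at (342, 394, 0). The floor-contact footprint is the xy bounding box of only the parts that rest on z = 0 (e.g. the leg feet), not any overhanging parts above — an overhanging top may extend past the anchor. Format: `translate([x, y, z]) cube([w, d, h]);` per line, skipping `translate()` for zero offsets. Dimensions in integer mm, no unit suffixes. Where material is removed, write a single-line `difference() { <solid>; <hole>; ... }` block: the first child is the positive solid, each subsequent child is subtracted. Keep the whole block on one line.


difference() { translate([342, 394, 0]) cube([3001, 234, 2600]); translate([687, 394, 1063]) cube([1128, 234, 1217]); }


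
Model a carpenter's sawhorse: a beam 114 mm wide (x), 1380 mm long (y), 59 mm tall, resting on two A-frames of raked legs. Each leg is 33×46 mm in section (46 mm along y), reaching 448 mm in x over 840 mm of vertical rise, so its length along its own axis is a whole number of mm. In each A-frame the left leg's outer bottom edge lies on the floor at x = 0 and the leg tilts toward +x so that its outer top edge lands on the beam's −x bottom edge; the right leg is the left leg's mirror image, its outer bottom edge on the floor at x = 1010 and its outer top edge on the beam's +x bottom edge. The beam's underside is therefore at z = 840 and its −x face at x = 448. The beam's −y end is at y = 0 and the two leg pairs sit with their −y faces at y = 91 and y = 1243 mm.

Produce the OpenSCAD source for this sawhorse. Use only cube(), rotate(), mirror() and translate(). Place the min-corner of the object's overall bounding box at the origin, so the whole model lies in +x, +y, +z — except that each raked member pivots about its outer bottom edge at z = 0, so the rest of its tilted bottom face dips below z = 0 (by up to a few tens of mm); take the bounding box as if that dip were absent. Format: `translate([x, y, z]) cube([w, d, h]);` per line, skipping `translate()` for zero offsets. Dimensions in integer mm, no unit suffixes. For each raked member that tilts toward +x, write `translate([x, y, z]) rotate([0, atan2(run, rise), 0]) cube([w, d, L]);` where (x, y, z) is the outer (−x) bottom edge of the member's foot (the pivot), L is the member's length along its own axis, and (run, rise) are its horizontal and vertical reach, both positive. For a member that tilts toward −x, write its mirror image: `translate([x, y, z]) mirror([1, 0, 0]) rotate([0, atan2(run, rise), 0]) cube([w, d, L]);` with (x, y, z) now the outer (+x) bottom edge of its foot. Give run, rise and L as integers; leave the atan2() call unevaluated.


// leg length = √(448² + 840²) = 952
// right-leg outer foot x = 2·448 + 114 = 1010
// beam min-corner = (448, 0, 840)
translate([448, 0, 840]) cube([114, 1380, 59]);
translate([0, 91, 0]) rotate([0, atan2(448, 840), 0]) cube([33, 46, 952]);
translate([1010, 91, 0]) mirror([1, 0, 0]) rotate([0, atan2(448, 840), 0]) cube([33, 46, 952]);
translate([0, 1243, 0]) rotate([0, atan2(448, 840), 0]) cube([33, 46, 952]);
translate([1010, 1243, 0]) mirror([1, 0, 0]) rotate([0, atan2(448, 840), 0]) cube([33, 46, 952]);


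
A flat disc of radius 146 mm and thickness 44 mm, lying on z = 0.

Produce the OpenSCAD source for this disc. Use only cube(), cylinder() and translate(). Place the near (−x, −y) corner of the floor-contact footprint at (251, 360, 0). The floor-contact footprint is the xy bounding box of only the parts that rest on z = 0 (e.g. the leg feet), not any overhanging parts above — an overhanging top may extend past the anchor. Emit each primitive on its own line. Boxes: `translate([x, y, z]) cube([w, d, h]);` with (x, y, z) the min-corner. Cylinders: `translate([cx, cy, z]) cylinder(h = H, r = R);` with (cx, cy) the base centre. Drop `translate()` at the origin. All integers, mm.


translate([397, 506, 0]) cylinder(h = 44, r = 146);


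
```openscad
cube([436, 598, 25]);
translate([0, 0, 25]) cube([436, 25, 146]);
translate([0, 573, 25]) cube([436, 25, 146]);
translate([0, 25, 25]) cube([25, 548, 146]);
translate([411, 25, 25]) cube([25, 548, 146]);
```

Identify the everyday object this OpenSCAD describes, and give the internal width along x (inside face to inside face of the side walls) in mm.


An open box. The internal width is 386 mm.

A 436×598 base slab with four walls standing on it — an open box. The base is 436 mm wide and the walls are 25 mm thick, so the internal width is 436 − 2 × 25 = 386 mm.


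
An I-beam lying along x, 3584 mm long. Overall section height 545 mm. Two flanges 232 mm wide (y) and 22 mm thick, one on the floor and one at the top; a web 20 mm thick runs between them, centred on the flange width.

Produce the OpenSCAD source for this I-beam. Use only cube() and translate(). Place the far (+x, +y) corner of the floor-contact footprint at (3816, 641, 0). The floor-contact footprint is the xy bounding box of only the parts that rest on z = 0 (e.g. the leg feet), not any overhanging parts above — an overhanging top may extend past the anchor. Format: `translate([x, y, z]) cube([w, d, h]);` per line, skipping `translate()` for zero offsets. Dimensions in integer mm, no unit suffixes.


translate([232, 409, 0]) cube([3584, 232, 22]);
translate([232, 515, 22]) cube([3584, 20, 501]);
translate([232, 409, 523]) cube([3584, 232, 22]);


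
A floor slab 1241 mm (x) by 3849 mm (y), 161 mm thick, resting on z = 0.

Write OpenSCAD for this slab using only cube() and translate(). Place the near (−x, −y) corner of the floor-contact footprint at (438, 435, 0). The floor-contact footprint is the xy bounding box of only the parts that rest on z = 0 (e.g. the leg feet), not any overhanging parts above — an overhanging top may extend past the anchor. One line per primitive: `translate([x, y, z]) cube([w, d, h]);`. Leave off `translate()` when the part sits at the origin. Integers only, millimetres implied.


translate([438, 435, 0]) cube([1241, 3849, 161]);


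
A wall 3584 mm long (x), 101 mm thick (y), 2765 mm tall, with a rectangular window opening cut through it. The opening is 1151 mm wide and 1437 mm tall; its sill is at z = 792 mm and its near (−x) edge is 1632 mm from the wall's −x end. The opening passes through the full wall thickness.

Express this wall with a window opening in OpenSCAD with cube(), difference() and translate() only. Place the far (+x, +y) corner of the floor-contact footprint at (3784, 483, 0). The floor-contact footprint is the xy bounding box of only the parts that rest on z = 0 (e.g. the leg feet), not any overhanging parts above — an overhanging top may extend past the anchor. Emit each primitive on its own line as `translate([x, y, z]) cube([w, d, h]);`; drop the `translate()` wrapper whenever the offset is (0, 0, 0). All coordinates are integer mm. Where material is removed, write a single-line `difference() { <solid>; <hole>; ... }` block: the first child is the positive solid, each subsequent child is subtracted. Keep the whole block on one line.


difference() { translate([200, 382, 0]) cube([3584, 101, 2765]); translate([1832, 382, 792]) cube([1151, 101, 1437]); }


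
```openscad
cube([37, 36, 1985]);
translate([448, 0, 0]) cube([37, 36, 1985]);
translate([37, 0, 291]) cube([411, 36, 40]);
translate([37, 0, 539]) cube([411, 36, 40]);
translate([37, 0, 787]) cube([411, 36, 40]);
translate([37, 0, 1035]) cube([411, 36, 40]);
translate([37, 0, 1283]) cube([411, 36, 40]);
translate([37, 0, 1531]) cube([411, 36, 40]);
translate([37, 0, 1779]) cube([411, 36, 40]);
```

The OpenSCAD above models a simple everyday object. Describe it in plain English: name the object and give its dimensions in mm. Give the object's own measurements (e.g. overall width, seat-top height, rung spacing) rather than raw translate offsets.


A straight ladder. Two 37×36 mm vertical rails, 1985 mm tall, stand 485 mm apart (outside-to-outside) with their front faces coplanar on the −y side. 7 rungs, each 36 mm deep and 40 mm tall, span between the inner faces of the rails, front faces flush with the rails. The lowest rung's underside is at z = 291 mm and rungs are spaced 248 mm apart (underside to underside).


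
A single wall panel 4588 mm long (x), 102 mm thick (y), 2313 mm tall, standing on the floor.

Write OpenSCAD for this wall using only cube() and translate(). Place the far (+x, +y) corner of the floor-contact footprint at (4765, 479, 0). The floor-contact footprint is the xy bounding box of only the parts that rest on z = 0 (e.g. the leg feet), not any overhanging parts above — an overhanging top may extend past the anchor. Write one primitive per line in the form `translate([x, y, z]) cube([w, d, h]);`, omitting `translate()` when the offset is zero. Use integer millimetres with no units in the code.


translate([177, 377, 0]) cube([4588, 102, 2313]);


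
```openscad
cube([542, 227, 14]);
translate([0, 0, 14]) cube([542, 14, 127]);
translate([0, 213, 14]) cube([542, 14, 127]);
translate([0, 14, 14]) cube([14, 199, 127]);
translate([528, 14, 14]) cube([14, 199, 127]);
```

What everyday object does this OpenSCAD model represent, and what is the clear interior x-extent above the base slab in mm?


An open box. The internal width is 514 mm.

A 542×227 base slab with four walls standing on it — an open box. The base is 542 mm wide and the walls are 14 mm thick, so the internal width is 542 − 2 × 14 = 514 mm.


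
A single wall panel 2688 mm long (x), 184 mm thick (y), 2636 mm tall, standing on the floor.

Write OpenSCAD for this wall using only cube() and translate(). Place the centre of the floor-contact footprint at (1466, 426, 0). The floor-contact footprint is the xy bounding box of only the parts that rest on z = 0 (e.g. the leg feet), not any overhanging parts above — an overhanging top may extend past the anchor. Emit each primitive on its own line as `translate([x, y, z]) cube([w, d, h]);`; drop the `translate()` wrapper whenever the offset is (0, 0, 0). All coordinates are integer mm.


translate([122, 334, 0]) cube([2688, 184, 2636]);


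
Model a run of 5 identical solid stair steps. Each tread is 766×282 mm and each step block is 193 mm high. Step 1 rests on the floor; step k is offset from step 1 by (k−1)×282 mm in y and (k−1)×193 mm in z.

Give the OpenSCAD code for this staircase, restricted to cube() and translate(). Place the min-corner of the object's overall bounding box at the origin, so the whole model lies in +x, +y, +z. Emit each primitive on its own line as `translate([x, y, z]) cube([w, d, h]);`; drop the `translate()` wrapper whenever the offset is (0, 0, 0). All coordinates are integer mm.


cube([766, 282, 193]);
translate([0, 282, 193]) cube([766, 282, 193]);
translate([0, 564, 386]) cube([766, 282, 193]);
translate([0, 846, 579]) cube([766, 282, 193]);
translate([0, 1128, 772]) cube([766, 282, 193]);


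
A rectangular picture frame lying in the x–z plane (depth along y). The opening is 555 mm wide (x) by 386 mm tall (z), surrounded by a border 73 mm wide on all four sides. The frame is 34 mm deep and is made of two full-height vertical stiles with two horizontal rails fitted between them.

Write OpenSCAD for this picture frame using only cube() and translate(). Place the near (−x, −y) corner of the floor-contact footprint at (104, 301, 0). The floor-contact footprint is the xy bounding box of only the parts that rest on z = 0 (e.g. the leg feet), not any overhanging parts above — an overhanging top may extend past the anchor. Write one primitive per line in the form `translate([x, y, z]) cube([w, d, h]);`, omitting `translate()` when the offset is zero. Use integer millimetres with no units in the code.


translate([104, 301, 0]) cube([73, 34, 532]);
translate([732, 301, 0]) cube([73, 34, 532]);
translate([177, 301, 0]) cube([555, 34, 73]);
translate([177, 301, 459]) cube([555, 34, 73]);


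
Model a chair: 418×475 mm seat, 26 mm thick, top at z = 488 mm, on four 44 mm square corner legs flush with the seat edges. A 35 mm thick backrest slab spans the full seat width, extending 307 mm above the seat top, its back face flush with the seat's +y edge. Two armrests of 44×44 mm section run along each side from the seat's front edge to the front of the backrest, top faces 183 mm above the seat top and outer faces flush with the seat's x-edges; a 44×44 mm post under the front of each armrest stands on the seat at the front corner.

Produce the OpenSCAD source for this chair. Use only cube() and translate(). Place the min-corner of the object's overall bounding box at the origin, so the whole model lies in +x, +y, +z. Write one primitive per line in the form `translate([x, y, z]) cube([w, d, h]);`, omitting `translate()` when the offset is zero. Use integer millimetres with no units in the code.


// leg_h = 488 - 26 = 462
// arm post h = 183 - 44 = 139
translate([0, 0, 462]) cube([418, 475, 26]);
cube([44, 44, 462]);
translate([374, 0, 0]) cube([44, 44, 462]);
translate([0, 431, 0]) cube([44, 44, 462]);
translate([374, 431, 0]) cube([44, 44, 462]);
translate([0, 440, 488]) cube([418, 35, 307]);
translate([0, 0, 627]) cube([44, 440, 44]);
translate([374, 0, 627]) cube([44, 440, 44]);
translate([0, 0, 488]) cube([44, 44, 139]);
translate([374, 0, 488]) cube([44, 44, 139]);


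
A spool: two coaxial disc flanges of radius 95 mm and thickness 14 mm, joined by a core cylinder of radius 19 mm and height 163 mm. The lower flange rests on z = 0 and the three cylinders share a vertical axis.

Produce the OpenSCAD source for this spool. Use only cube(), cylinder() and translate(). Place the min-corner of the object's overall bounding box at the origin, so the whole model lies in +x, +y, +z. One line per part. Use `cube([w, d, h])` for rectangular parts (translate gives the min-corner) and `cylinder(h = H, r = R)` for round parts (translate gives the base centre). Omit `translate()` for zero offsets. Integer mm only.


translate([95, 95, 0]) cylinder(h = 14, r = 95);
translate([95, 95, 14]) cylinder(h = 163, r = 19);
translate([95, 95, 177]) cylinder(h = 14, r = 95);


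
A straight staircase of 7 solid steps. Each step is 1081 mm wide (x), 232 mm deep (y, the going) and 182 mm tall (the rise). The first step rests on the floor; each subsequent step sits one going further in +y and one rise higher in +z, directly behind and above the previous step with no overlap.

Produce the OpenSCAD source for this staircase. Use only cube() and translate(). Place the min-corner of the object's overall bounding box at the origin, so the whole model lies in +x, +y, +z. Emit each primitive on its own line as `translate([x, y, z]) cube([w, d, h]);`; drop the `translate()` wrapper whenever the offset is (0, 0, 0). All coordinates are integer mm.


cube([1081, 232, 182]);
translate([0, 232, 182]) cube([1081, 232, 182]);
translate([0, 464, 364]) cube([1081, 232, 182]);
translate([0, 696, 546]) cube([1081, 232, 182]);
translate([0, 928, 728]) cube([1081, 232, 182]);
translate([0, 1160, 910]) cube([1081, 232, 182]);
translate([0, 1392, 1092]) cube([1081, 232, 182]);


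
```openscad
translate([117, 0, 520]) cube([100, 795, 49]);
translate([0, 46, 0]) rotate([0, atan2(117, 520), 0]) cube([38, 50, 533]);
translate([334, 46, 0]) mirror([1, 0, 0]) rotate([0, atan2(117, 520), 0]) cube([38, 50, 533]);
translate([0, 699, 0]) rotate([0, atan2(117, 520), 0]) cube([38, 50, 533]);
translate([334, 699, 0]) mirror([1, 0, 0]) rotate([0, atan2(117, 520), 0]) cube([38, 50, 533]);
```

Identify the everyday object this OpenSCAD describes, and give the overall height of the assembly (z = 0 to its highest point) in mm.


A sawhorse. The overall height is 569 mm.

A beam across two mirrored pairs of raked legs — a sawhorse. The beam's underside is at z = 520 (matching the legs' vertical rise in atan2(117, 520)) and the beam is 49 mm tall, so its top is at 520 + 49 = 569 mm. The raked legs top out at the beam's underside, so that is the highest point.


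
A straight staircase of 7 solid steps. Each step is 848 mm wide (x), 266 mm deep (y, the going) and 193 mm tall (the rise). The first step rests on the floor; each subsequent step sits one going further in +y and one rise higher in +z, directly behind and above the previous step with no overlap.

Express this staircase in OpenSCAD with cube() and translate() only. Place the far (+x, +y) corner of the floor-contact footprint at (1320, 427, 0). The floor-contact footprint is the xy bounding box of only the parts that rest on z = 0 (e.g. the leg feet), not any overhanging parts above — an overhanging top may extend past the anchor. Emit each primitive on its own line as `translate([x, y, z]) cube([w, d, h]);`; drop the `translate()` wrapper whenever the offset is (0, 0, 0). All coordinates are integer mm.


translate([472, 161, 0]) cube([848, 266, 193]);
translate([472, 427, 193]) cube([848, 266, 193]);
translate([472, 693, 386]) cube([848, 266, 193]);
translate([472, 959, 579]) cube([848, 266, 193]);
translate([472, 1225, 772]) cube([848, 266, 193]);
translate([472, 1491, 965]) cube([848, 266, 193]);
translate([472, 1757, 1158]) cube([848, 266, 193]);


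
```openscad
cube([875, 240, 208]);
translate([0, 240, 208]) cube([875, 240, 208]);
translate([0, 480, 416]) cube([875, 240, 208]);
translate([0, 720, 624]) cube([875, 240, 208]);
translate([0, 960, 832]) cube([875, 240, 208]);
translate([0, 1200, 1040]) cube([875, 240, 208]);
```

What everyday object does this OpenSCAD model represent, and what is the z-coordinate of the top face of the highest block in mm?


A staircase. The total rise is 1248 mm.

6 identical blocks, each offset up and back from the previous — a staircase. Each step is 208 mm tall and there are 6 of them, so the total rise is 6 × 208 = 1248 mm.


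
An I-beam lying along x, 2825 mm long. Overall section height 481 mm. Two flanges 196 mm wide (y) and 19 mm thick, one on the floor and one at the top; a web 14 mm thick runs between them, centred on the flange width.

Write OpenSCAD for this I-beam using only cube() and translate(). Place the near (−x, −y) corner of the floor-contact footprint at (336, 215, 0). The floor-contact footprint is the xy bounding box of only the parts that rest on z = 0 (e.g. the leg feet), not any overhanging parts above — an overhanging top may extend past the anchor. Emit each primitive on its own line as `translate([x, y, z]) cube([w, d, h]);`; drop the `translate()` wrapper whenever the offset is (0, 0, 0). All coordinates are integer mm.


translate([336, 215, 0]) cube([2825, 196, 19]);
translate([336, 306, 19]) cube([2825, 14, 443]);
translate([336, 215, 462]) cube([2825, 196, 19]);


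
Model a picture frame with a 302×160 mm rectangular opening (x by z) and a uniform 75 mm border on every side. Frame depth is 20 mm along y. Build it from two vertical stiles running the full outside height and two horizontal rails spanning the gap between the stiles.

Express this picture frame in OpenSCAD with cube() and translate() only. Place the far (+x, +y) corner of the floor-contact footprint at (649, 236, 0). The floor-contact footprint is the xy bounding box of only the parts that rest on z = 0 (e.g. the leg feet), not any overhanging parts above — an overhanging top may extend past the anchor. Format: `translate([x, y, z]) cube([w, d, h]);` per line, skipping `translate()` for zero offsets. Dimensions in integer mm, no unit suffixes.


translate([197, 216, 0]) cube([75, 20, 310]);
translate([574, 216, 0]) cube([75, 20, 310]);
translate([272, 216, 0]) cube([302, 20, 75]);
translate([272, 216, 235]) cube([302, 20, 75]);


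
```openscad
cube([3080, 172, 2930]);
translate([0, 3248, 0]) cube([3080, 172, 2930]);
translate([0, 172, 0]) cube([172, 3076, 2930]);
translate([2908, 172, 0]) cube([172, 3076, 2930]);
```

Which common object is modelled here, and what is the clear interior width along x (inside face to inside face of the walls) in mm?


A house (or room) frame. The interior width is 2736 mm.

Four 2930 mm walls enclosing a rectangle with no floor or roof — a room or house frame. Outside width is 3080 mm and wall thickness is 172 mm, so the interior width is 3080 − 2 × 172 = 2736 mm.


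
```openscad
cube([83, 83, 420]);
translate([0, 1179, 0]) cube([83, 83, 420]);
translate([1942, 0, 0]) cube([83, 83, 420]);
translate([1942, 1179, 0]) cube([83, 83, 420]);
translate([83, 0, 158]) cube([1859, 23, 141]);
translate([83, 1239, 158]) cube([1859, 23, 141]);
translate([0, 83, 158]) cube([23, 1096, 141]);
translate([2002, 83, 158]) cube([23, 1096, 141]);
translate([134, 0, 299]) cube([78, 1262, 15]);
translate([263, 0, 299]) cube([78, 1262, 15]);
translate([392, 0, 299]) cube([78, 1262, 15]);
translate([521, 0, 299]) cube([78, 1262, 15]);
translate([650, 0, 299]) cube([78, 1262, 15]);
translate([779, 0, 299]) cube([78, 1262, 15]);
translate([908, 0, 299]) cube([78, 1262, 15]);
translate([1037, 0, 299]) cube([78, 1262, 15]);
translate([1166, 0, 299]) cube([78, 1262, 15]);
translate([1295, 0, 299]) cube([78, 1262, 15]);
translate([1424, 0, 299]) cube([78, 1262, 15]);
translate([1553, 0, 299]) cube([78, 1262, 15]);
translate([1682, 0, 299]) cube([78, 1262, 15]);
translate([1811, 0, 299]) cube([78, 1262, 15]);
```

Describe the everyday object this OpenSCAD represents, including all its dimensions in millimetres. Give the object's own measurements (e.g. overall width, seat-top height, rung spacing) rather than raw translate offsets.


A bed frame 2025 mm long (x) by 1262 mm wide (y). Four 83×83 mm corner posts, 420 mm tall, at the corners of the footprint. Four rails of 23 mm thickness and 141 mm height run between adjacent posts with their undersides at z = 158 mm, their outer faces flush with the outside of the frame (the two x-running rails run between the posts' inner faces; the two y-running rails run between the posts' inner faces). 14 slats, each 78 mm wide (x) and 15 mm thick, lie across the top of the two x-running rails, running the full 1262 mm width of the frame in y; along x they sit between the end posts with a 51 mm gap after the −x posts and between neighbouring slats, leaving 53 mm before the +x posts.


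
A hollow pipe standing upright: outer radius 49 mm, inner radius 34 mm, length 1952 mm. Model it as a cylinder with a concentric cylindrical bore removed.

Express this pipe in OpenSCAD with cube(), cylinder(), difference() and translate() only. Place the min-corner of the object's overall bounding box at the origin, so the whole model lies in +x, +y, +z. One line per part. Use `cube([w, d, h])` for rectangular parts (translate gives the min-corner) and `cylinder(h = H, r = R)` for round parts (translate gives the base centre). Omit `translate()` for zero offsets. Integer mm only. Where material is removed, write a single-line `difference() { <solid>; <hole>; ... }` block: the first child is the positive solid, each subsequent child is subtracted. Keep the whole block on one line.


difference() { translate([49, 49, 0]) cylinder(h = 1952, r = 49); translate([49, 49, 0]) cylinder(h = 1952, r = 34); }


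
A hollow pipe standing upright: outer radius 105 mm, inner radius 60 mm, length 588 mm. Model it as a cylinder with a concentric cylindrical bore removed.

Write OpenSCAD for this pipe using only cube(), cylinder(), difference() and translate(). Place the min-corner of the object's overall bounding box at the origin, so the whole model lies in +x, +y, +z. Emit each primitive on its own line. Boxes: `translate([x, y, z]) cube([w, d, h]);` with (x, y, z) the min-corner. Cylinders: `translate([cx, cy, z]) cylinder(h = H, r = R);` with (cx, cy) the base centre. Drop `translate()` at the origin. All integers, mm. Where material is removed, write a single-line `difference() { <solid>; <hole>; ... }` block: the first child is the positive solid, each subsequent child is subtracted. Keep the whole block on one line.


difference() { translate([105, 105, 0]) cylinder(h = 588, r = 105); translate([105, 105, 0]) cylinder(h = 588, r = 60); }


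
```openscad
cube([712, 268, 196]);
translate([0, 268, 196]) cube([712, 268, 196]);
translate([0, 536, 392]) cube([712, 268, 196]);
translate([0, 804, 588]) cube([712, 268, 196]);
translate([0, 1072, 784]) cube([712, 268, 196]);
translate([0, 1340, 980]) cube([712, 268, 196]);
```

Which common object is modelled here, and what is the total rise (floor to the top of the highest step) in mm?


A staircase. The total rise is 1176 mm.

6 identical blocks, each offset up and back from the previous — a staircase. Each step is 196 mm tall and there are 6 of them, so the total rise is 6 × 196 = 1176 mm.


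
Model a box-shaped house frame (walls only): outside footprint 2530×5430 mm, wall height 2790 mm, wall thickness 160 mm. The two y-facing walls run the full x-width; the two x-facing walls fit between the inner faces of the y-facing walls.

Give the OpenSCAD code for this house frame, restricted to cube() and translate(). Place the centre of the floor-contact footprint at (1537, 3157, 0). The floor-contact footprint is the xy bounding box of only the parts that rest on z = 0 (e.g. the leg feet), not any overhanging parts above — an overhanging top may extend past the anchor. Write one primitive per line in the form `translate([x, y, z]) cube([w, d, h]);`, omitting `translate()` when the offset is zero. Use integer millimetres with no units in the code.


translate([272, 442, 0]) cube([2530, 160, 2790]);
translate([272, 5712, 0]) cube([2530, 160, 2790]);
translate([272, 602, 0]) cube([160, 5110, 2790]);
translate([2642, 602, 0]) cube([160, 5110, 2790]);


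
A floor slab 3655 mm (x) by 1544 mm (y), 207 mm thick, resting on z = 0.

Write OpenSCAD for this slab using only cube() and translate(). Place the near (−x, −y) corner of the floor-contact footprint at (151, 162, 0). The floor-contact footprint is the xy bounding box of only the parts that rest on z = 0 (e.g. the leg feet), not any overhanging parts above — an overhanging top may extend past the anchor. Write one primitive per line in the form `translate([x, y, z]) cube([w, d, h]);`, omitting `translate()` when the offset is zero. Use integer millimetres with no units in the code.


translate([151, 162, 0]) cube([3655, 1544, 207]);


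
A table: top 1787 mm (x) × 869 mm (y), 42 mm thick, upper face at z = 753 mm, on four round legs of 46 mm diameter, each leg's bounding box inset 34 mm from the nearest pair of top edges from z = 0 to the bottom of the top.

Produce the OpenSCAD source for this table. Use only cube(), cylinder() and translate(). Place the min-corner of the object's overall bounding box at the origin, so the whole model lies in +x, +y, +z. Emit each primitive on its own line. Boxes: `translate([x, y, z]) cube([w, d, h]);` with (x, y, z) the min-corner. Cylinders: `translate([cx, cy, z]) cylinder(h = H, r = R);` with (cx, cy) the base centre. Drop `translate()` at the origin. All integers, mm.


translate([0, 0, 711]) cube([1787, 869, 42]);
translate([57, 57, 0]) cylinder(h = 711, r = 23);
translate([1730, 57, 0]) cylinder(h = 711, r = 23);
translate([57, 812, 0]) cylinder(h = 711, r = 23);
translate([1730, 812, 0]) cylinder(h = 711, r = 23);


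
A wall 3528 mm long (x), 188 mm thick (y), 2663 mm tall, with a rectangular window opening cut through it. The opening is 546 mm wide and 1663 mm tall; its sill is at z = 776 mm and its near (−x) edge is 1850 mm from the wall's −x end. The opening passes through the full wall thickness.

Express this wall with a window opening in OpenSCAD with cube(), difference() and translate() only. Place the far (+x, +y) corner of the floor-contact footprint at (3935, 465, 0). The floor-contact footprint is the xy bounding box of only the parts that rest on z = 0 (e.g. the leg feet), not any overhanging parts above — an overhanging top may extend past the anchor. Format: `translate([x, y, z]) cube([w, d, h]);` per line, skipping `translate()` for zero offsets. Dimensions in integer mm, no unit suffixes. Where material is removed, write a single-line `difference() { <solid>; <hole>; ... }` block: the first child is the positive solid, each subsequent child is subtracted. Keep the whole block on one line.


difference() { translate([407, 277, 0]) cube([3528, 188, 2663]); translate([2257, 277, 776]) cube([546, 188, 1663]); }


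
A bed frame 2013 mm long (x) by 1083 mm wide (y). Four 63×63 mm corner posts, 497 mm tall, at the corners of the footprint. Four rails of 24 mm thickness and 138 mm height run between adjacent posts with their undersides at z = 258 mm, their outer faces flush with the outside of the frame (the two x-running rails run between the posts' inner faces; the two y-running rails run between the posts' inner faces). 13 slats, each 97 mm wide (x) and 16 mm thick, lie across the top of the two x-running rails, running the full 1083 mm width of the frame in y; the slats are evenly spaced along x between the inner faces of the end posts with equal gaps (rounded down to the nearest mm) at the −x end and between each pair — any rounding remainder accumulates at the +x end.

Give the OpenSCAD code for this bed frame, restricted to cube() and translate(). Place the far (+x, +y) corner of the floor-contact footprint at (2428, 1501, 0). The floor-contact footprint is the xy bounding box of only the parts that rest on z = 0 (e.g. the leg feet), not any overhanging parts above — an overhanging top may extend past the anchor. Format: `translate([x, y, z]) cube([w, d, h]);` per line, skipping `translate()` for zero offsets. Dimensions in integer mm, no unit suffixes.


// slat z = rail_z + rail_h = 258 + 138 = 396
// slat gap = ⌊(1887 − 13·97) / 14⌋ = 44
translate([415, 418, 0]) cube([63, 63, 497]);
translate([415, 1438, 0]) cube([63, 63, 497]);
translate([2365, 418, 0]) cube([63, 63, 497]);
translate([2365, 1438, 0]) cube([63, 63, 497]);
translate([478, 418, 258]) cube([1887, 24, 138]);
translate([478, 1477, 258]) cube([1887, 24, 138]);
translate([415, 481, 258]) cube([24, 957, 138]);
translate([2404, 481, 258]) cube([24, 957, 138]);
translate([522, 418, 396]) cube([97, 1083, 16]);
translate([663, 418, 396]) cube([97, 1083, 16]);
translate([804, 418, 396]) cube([97, 1083, 16]);
translate([945, 418, 396]) cube([97, 1083, 16]);
translate([1086, 418, 396]) cube([97, 1083, 16]);
translate([1227, 418, 396]) cube([97, 1083, 16]);
translate([1368, 418, 396]) cube([97, 1083, 16]);
translate([1509, 418, 396]) cube([97, 1083, 16]);
translate([1650, 418, 396]) cube([97, 1083, 16]);
translate([1791, 418, 396]) cube([97, 1083, 16]);
translate([1932, 418, 396]) cube([97, 1083, 16]);
translate([2073, 418, 396]) cube([97, 1083, 16]);
translate([2214, 418, 396]) cube([97, 1083, 16]);


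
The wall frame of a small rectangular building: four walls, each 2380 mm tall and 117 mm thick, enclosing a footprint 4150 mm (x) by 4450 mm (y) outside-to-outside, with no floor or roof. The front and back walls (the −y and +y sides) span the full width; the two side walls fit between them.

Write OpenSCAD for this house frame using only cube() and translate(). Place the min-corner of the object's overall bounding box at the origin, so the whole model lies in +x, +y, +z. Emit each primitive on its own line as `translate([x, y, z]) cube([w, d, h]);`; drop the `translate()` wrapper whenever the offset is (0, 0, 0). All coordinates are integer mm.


cube([4150, 117, 2380]);
translate([0, 4333, 0]) cube([4150, 117, 2380]);
translate([0, 117, 0]) cube([117, 4216, 2380]);
translate([4033, 117, 0]) cube([117, 4216, 2380]);


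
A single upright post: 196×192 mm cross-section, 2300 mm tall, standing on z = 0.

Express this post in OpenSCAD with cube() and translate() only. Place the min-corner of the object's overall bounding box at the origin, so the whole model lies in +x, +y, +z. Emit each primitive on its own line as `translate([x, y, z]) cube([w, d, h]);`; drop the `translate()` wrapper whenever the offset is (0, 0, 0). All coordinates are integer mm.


cube([196, 192, 2300]);


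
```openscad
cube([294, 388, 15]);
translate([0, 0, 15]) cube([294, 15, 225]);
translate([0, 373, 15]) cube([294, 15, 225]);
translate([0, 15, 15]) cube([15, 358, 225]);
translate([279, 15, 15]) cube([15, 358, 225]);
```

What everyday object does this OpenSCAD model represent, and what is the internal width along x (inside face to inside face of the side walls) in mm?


An open box. The internal width is 264 mm.

A 294×388 base slab with four walls standing on it — an open box. The base is 294 mm wide and the walls are 15 mm thick, so the internal width is 294 − 2 × 15 = 264 mm.


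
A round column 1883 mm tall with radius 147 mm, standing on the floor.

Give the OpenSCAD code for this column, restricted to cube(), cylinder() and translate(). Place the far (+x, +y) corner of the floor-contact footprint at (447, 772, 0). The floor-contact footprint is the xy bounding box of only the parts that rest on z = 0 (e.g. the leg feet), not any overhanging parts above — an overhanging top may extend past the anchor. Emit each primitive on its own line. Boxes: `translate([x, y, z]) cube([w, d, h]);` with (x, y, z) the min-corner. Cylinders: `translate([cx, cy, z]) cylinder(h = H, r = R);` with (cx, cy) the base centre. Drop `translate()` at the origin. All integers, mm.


translate([300, 625, 0]) cylinder(h = 1883, r = 147);


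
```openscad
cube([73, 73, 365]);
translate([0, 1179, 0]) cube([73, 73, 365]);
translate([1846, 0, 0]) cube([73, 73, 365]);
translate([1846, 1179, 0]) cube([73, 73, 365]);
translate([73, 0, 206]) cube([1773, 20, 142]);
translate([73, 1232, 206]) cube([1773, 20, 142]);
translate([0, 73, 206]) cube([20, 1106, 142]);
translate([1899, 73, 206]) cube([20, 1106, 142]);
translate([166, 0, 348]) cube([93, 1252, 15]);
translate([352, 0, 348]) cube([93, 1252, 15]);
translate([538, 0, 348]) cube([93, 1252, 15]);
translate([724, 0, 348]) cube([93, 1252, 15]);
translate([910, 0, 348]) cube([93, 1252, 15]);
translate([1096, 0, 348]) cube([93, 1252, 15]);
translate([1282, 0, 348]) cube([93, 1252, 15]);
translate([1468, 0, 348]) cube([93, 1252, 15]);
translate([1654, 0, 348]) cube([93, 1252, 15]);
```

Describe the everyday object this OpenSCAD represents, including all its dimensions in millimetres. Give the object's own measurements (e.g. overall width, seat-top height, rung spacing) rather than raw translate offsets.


A bed frame 1919 mm long (x) by 1252 mm wide (y). Four 73×73 mm corner posts, 365 mm tall, at the corners of the footprint. Four rails of 20 mm thickness and 142 mm height run between adjacent posts with their undersides at z = 206 mm, their outer faces flush with the outside of the frame (the two x-running rails run between the posts' inner faces; the two y-running rails run between the posts' inner faces). 9 slats, each 93 mm wide (x) and 15 mm thick, lie across the top of the two x-running rails, running the full 1252 mm width of the frame in y; along x they sit between the end posts with a 93 mm gap after the −x posts and between neighbouring slats, leaving 99 mm before the +x posts.


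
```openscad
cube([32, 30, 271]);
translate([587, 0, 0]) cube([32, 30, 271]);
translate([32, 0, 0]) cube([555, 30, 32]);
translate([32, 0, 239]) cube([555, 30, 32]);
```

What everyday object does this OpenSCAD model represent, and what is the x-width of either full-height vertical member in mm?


A picture frame. The border width is 32 mm.

Four thin pieces enclosing a rectangular opening — a picture frame. The two full-height stiles are 271 mm tall; the top rail sits at z = 239 and is 32 mm tall, so the border above the opening is 271 − 239 = 32 mm, matching the stile x-width.
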